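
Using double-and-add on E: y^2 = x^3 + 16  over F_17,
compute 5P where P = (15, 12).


k = 5 = 101_2 (binary, LSB first: 101)
Double-and-add from P = (15, 12):
  bit 0 = 1: acc = O + (15, 12) = (15, 12)
  bit 1 = 0: acc unchanged = (15, 12)
  bit 2 = 1: acc = (15, 12) + (0, 13) = (15, 5)

5P = (15, 5)


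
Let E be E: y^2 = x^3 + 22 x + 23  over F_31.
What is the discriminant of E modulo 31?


4 a^3 + 27 b^2 = 4*22^3 + 27*23^2 = 42592 + 14283 = 56875
Delta = -16 * (56875) = -910000
Delta mod 31 = 5

Delta = 5 (mod 31)


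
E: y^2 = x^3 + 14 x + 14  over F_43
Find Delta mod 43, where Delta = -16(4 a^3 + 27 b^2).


4 a^3 + 27 b^2 = 4*14^3 + 27*14^2 = 10976 + 5292 = 16268
Delta = -16 * (16268) = -260288
Delta mod 43 = 34

Delta = 34 (mod 43)


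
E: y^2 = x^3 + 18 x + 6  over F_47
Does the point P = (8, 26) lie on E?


Check whether y^2 = x^3 + 18 x + 6 (mod 47) for (x, y) = (8, 26).
LHS: y^2 = 26^2 mod 47 = 18
RHS: x^3 + 18 x + 6 = 8^3 + 18*8 + 6 mod 47 = 4
LHS != RHS

No, not on the curve


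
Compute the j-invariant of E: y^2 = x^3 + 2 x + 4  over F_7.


Delta = -16(4 a^3 + 27 b^2) mod 7 = 3
-1728 * (4 a)^3 = -1728 * (4*2)^3 mod 7 = 1
j = 1 * 3^(-1) mod 7 = 5

j = 5 (mod 7)


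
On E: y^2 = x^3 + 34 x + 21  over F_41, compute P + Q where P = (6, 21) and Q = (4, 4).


P != Q, so use the chord formula.
s = (y2 - y1) / (x2 - x1) = (24) / (39) mod 41 = 29
x3 = s^2 - x1 - x2 mod 41 = 29^2 - 6 - 4 = 11
y3 = s (x1 - x3) - y1 mod 41 = 29 * (6 - 11) - 21 = 39

P + Q = (11, 39)


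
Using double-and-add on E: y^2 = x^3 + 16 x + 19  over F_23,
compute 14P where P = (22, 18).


k = 14 = 1110_2 (binary, LSB first: 0111)
Double-and-add from P = (22, 18):
  bit 0 = 0: acc unchanged = O
  bit 1 = 1: acc = O + (4, 3) = (4, 3)
  bit 2 = 1: acc = (4, 3) + (1, 6) = (19, 12)
  bit 3 = 1: acc = (19, 12) + (16, 22) = (17, 12)

14P = (17, 12)


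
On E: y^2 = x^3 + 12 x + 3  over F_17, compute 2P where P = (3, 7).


Doubling: s = (3 x1^2 + a) / (2 y1)
s = (3*3^2 + 12) / (2*7) mod 17 = 4
x3 = s^2 - 2 x1 mod 17 = 4^2 - 2*3 = 10
y3 = s (x1 - x3) - y1 mod 17 = 4 * (3 - 10) - 7 = 16

2P = (10, 16)


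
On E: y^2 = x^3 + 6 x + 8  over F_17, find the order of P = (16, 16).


Compute successive multiples of P until we hit O:
  1P = (16, 16)
  2P = (1, 10)
  3P = (9, 14)
  4P = (7, 6)
  5P = (3, 6)
  6P = (0, 12)
  7P = (0, 5)
  8P = (3, 11)
  ... (continuing to 13P)
  13P = O

ord(P) = 13


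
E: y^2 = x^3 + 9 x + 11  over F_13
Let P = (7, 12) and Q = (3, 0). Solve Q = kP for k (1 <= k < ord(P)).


Enumerate multiples of P until we hit Q = (3, 0):
  1P = (7, 12)
  2P = (12, 1)
  3P = (3, 0)
Match found at i = 3.

k = 3


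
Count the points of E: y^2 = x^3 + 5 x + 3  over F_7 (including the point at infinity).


For each x in F_7, count y with y^2 = x^3 + 5 x + 3 mod 7:
  x = 1: RHS = 2, y in [3, 4]  -> 2 point(s)
  x = 2: RHS = 0, y in [0]  -> 1 point(s)
  x = 6: RHS = 4, y in [2, 5]  -> 2 point(s)
Affine points: 5. Add the point at infinity: total = 6.

#E(F_7) = 6


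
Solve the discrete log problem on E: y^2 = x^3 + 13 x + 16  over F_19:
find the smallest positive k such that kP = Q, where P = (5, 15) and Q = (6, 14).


Enumerate multiples of P until we hit Q = (6, 14):
  1P = (5, 15)
  2P = (16, 11)
  3P = (3, 5)
  4P = (17, 1)
  5P = (1, 12)
  6P = (10, 5)
  7P = (8, 10)
  8P = (13, 11)
  9P = (6, 14)
Match found at i = 9.

k = 9


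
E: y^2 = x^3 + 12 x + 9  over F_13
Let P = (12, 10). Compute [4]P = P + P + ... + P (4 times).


k = 4 = 100_2 (binary, LSB first: 001)
Double-and-add from P = (12, 10):
  bit 0 = 0: acc unchanged = O
  bit 1 = 0: acc unchanged = O
  bit 2 = 1: acc = O + (12, 3) = (12, 3)

4P = (12, 3)


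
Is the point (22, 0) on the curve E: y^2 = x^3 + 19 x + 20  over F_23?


Check whether y^2 = x^3 + 19 x + 20 (mod 23) for (x, y) = (22, 0).
LHS: y^2 = 0^2 mod 23 = 0
RHS: x^3 + 19 x + 20 = 22^3 + 19*22 + 20 mod 23 = 0
LHS = RHS

Yes, on the curve


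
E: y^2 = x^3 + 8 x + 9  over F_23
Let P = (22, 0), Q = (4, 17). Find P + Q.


P != Q, so use the chord formula.
s = (y2 - y1) / (x2 - x1) = (17) / (5) mod 23 = 8
x3 = s^2 - x1 - x2 mod 23 = 8^2 - 22 - 4 = 15
y3 = s (x1 - x3) - y1 mod 23 = 8 * (22 - 15) - 0 = 10

P + Q = (15, 10)


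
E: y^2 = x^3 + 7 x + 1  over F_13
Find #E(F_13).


For each x in F_13, count y with y^2 = x^3 + 7 x + 1 mod 13:
  x = 0: RHS = 1, y in [1, 12]  -> 2 point(s)
  x = 1: RHS = 9, y in [3, 10]  -> 2 point(s)
  x = 2: RHS = 10, y in [6, 7]  -> 2 point(s)
  x = 3: RHS = 10, y in [6, 7]  -> 2 point(s)
  x = 6: RHS = 12, y in [5, 8]  -> 2 point(s)
  x = 7: RHS = 3, y in [4, 9]  -> 2 point(s)
  x = 8: RHS = 10, y in [6, 7]  -> 2 point(s)
  x = 9: RHS = 0, y in [0]  -> 1 point(s)
Affine points: 15. Add the point at infinity: total = 16.

#E(F_13) = 16


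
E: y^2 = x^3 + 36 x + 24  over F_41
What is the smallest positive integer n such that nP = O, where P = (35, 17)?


Compute successive multiples of P until we hit O:
  1P = (35, 17)
  2P = (21, 23)
  3P = (22, 36)
  4P = (7, 2)
  5P = (3, 6)
  6P = (5, 1)
  7P = (37, 12)
  8P = (6, 13)
  ... (continuing to 33P)
  33P = O

ord(P) = 33


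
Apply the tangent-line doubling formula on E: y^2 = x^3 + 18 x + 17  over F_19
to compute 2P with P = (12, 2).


Doubling: s = (3 x1^2 + a) / (2 y1)
s = (3*12^2 + 18) / (2*2) mod 19 = 8
x3 = s^2 - 2 x1 mod 19 = 8^2 - 2*12 = 2
y3 = s (x1 - x3) - y1 mod 19 = 8 * (12 - 2) - 2 = 2

2P = (2, 2)


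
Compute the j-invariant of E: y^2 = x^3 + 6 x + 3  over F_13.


Delta = -16(4 a^3 + 27 b^2) mod 13 = 7
-1728 * (4 a)^3 = -1728 * (4*6)^3 mod 13 = 5
j = 5 * 7^(-1) mod 13 = 10

j = 10 (mod 13)


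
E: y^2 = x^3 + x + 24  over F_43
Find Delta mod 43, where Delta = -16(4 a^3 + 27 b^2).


4 a^3 + 27 b^2 = 4*1^3 + 27*24^2 = 4 + 15552 = 15556
Delta = -16 * (15556) = -248896
Delta mod 43 = 31

Delta = 31 (mod 43)


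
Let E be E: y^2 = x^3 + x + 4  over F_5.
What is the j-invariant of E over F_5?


Delta = -16(4 a^3 + 27 b^2) mod 5 = 4
-1728 * (4 a)^3 = -1728 * (4*1)^3 mod 5 = 3
j = 3 * 4^(-1) mod 5 = 2

j = 2 (mod 5)


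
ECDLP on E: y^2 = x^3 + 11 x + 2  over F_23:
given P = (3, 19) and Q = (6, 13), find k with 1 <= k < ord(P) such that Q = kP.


Enumerate multiples of P until we hit Q = (6, 13):
  1P = (3, 19)
  2P = (18, 12)
  3P = (6, 10)
  4P = (0, 18)
  5P = (15, 0)
  6P = (0, 5)
  7P = (6, 13)
Match found at i = 7.

k = 7


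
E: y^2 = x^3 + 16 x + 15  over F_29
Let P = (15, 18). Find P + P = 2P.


Doubling: s = (3 x1^2 + a) / (2 y1)
s = (3*15^2 + 16) / (2*18) mod 29 = 20
x3 = s^2 - 2 x1 mod 29 = 20^2 - 2*15 = 22
y3 = s (x1 - x3) - y1 mod 29 = 20 * (15 - 22) - 18 = 16

2P = (22, 16)


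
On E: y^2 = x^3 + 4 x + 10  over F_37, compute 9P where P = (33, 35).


k = 9 = 1001_2 (binary, LSB first: 1001)
Double-and-add from P = (33, 35):
  bit 0 = 1: acc = O + (33, 35) = (33, 35)
  bit 1 = 0: acc unchanged = (33, 35)
  bit 2 = 0: acc unchanged = (33, 35)
  bit 3 = 1: acc = (33, 35) + (15, 35) = (26, 2)

9P = (26, 2)


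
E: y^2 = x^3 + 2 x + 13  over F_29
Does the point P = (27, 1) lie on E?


Check whether y^2 = x^3 + 2 x + 13 (mod 29) for (x, y) = (27, 1).
LHS: y^2 = 1^2 mod 29 = 1
RHS: x^3 + 2 x + 13 = 27^3 + 2*27 + 13 mod 29 = 1
LHS = RHS

Yes, on the curve


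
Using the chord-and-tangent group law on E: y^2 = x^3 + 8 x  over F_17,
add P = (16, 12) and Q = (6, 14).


P != Q, so use the chord formula.
s = (y2 - y1) / (x2 - x1) = (2) / (7) mod 17 = 10
x3 = s^2 - x1 - x2 mod 17 = 10^2 - 16 - 6 = 10
y3 = s (x1 - x3) - y1 mod 17 = 10 * (16 - 10) - 12 = 14

P + Q = (10, 14)


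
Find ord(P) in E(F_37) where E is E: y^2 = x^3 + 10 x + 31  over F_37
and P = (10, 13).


Compute successive multiples of P until we hit O:
  1P = (10, 13)
  2P = (7, 0)
  3P = (10, 24)
  4P = O

ord(P) = 4


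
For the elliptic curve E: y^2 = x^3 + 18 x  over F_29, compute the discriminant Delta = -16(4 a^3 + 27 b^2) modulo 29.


4 a^3 + 27 b^2 = 4*18^3 + 27*0^2 = 23328 + 0 = 23328
Delta = -16 * (23328) = -373248
Delta mod 29 = 11

Delta = 11 (mod 29)


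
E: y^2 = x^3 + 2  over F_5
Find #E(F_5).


For each x in F_5, count y with y^2 = x^3 + 0 x + 2 mod 5:
  x = 2: RHS = 0, y in [0]  -> 1 point(s)
  x = 3: RHS = 4, y in [2, 3]  -> 2 point(s)
  x = 4: RHS = 1, y in [1, 4]  -> 2 point(s)
Affine points: 5. Add the point at infinity: total = 6.

#E(F_5) = 6


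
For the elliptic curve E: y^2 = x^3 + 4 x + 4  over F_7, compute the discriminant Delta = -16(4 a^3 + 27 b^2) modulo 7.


4 a^3 + 27 b^2 = 4*4^3 + 27*4^2 = 256 + 432 = 688
Delta = -16 * (688) = -11008
Delta mod 7 = 3

Delta = 3 (mod 7)


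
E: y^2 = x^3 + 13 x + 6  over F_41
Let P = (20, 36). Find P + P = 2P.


Doubling: s = (3 x1^2 + a) / (2 y1)
s = (3*20^2 + 13) / (2*36) mod 41 = 14
x3 = s^2 - 2 x1 mod 41 = 14^2 - 2*20 = 33
y3 = s (x1 - x3) - y1 mod 41 = 14 * (20 - 33) - 36 = 28

2P = (33, 28)


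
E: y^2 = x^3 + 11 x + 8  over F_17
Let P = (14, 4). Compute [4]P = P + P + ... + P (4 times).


k = 4 = 100_2 (binary, LSB first: 001)
Double-and-add from P = (14, 4):
  bit 0 = 0: acc unchanged = O
  bit 1 = 0: acc unchanged = O
  bit 2 = 1: acc = O + (11, 10) = (11, 10)

4P = (11, 10)


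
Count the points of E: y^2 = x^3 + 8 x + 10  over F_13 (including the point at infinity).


For each x in F_13, count y with y^2 = x^3 + 8 x + 10 mod 13:
  x = 0: RHS = 10, y in [6, 7]  -> 2 point(s)
  x = 3: RHS = 9, y in [3, 10]  -> 2 point(s)
  x = 6: RHS = 1, y in [1, 12]  -> 2 point(s)
  x = 8: RHS = 1, y in [1, 12]  -> 2 point(s)
  x = 11: RHS = 12, y in [5, 8]  -> 2 point(s)
  x = 12: RHS = 1, y in [1, 12]  -> 2 point(s)
Affine points: 12. Add the point at infinity: total = 13.

#E(F_13) = 13


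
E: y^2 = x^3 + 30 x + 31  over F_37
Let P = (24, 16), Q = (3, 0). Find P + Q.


P != Q, so use the chord formula.
s = (y2 - y1) / (x2 - x1) = (21) / (16) mod 37 = 36
x3 = s^2 - x1 - x2 mod 37 = 36^2 - 24 - 3 = 11
y3 = s (x1 - x3) - y1 mod 37 = 36 * (24 - 11) - 16 = 8

P + Q = (11, 8)


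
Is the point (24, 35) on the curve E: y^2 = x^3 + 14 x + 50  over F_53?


Check whether y^2 = x^3 + 14 x + 50 (mod 53) for (x, y) = (24, 35).
LHS: y^2 = 35^2 mod 53 = 6
RHS: x^3 + 14 x + 50 = 24^3 + 14*24 + 50 mod 53 = 6
LHS = RHS

Yes, on the curve


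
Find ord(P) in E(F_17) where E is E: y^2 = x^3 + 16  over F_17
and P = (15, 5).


Compute successive multiples of P until we hit O:
  1P = (15, 5)
  2P = (0, 13)
  3P = (1, 0)
  4P = (0, 4)
  5P = (15, 12)
  6P = O

ord(P) = 6


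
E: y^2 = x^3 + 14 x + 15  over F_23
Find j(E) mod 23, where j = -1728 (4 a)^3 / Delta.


Delta = -16(4 a^3 + 27 b^2) mod 23 = 10
-1728 * (4 a)^3 = -1728 * (4*14)^3 mod 23 = 13
j = 13 * 10^(-1) mod 23 = 22

j = 22 (mod 23)


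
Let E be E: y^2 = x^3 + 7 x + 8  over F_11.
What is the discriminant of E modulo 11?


4 a^3 + 27 b^2 = 4*7^3 + 27*8^2 = 1372 + 1728 = 3100
Delta = -16 * (3100) = -49600
Delta mod 11 = 10

Delta = 10 (mod 11)


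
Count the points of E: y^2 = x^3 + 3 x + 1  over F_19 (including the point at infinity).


For each x in F_19, count y with y^2 = x^3 + 3 x + 1 mod 19:
  x = 0: RHS = 1, y in [1, 18]  -> 2 point(s)
  x = 1: RHS = 5, y in [9, 10]  -> 2 point(s)
  x = 4: RHS = 1, y in [1, 18]  -> 2 point(s)
  x = 6: RHS = 7, y in [8, 11]  -> 2 point(s)
  x = 7: RHS = 4, y in [2, 17]  -> 2 point(s)
  x = 8: RHS = 5, y in [9, 10]  -> 2 point(s)
  x = 9: RHS = 16, y in [4, 15]  -> 2 point(s)
  x = 10: RHS = 5, y in [9, 10]  -> 2 point(s)
  x = 11: RHS = 16, y in [4, 15]  -> 2 point(s)
  x = 12: RHS = 17, y in [6, 13]  -> 2 point(s)
  x = 15: RHS = 1, y in [1, 18]  -> 2 point(s)
  x = 17: RHS = 6, y in [5, 14]  -> 2 point(s)
  x = 18: RHS = 16, y in [4, 15]  -> 2 point(s)
Affine points: 26. Add the point at infinity: total = 27.

#E(F_19) = 27


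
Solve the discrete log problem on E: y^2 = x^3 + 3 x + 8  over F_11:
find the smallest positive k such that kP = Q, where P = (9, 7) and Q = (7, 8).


Enumerate multiples of P until we hit Q = (7, 8):
  1P = (9, 7)
  2P = (7, 3)
  3P = (10, 2)
  4P = (6, 0)
  5P = (10, 9)
  6P = (7, 8)
Match found at i = 6.

k = 6


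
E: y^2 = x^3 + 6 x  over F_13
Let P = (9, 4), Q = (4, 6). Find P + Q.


P != Q, so use the chord formula.
s = (y2 - y1) / (x2 - x1) = (2) / (8) mod 13 = 10
x3 = s^2 - x1 - x2 mod 13 = 10^2 - 9 - 4 = 9
y3 = s (x1 - x3) - y1 mod 13 = 10 * (9 - 9) - 4 = 9

P + Q = (9, 9)


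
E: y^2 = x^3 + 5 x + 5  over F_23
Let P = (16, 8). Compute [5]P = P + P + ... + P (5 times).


k = 5 = 101_2 (binary, LSB first: 101)
Double-and-add from P = (16, 8):
  bit 0 = 1: acc = O + (16, 8) = (16, 8)
  bit 1 = 0: acc unchanged = (16, 8)
  bit 2 = 1: acc = (16, 8) + (18, 4) = (16, 15)

5P = (16, 15)


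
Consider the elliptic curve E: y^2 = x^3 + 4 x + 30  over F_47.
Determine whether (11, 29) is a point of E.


Check whether y^2 = x^3 + 4 x + 30 (mod 47) for (x, y) = (11, 29).
LHS: y^2 = 29^2 mod 47 = 42
RHS: x^3 + 4 x + 30 = 11^3 + 4*11 + 30 mod 47 = 42
LHS = RHS

Yes, on the curve


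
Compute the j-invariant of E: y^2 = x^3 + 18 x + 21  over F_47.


Delta = -16(4 a^3 + 27 b^2) mod 47 = 5
-1728 * (4 a)^3 = -1728 * (4*18)^3 mod 47 = 43
j = 43 * 5^(-1) mod 47 = 18

j = 18 (mod 47)


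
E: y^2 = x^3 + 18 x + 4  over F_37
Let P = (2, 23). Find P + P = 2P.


Doubling: s = (3 x1^2 + a) / (2 y1)
s = (3*2^2 + 18) / (2*23) mod 37 = 28
x3 = s^2 - 2 x1 mod 37 = 28^2 - 2*2 = 3
y3 = s (x1 - x3) - y1 mod 37 = 28 * (2 - 3) - 23 = 23

2P = (3, 23)


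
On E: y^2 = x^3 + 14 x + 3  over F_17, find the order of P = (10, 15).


Compute successive multiples of P until we hit O:
  1P = (10, 15)
  2P = (1, 1)
  3P = (8, 7)
  4P = (15, 16)
  5P = (7, 6)
  6P = (9, 5)
  7P = (13, 6)
  8P = (3, 15)
  ... (continuing to 23P)
  23P = O

ord(P) = 23


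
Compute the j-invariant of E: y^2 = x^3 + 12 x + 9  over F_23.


Delta = -16(4 a^3 + 27 b^2) mod 23 = 6
-1728 * (4 a)^3 = -1728 * (4*12)^3 mod 23 = 22
j = 22 * 6^(-1) mod 23 = 19

j = 19 (mod 23)


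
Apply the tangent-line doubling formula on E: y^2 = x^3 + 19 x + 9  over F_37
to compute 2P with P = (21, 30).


Doubling: s = (3 x1^2 + a) / (2 y1)
s = (3*21^2 + 19) / (2*30) mod 37 = 31
x3 = s^2 - 2 x1 mod 37 = 31^2 - 2*21 = 31
y3 = s (x1 - x3) - y1 mod 37 = 31 * (21 - 31) - 30 = 30

2P = (31, 30)


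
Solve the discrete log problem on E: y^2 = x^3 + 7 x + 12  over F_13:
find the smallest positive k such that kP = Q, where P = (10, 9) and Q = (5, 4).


Enumerate multiples of P until we hit Q = (5, 4):
  1P = (10, 9)
  2P = (7, 1)
  3P = (6, 6)
  4P = (0, 5)
  5P = (12, 11)
  6P = (5, 9)
  7P = (11, 4)
  8P = (4, 0)
  9P = (11, 9)
  10P = (5, 4)
Match found at i = 10.

k = 10


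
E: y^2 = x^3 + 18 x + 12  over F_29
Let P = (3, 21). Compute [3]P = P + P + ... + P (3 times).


k = 3 = 11_2 (binary, LSB first: 11)
Double-and-add from P = (3, 21):
  bit 0 = 1: acc = O + (3, 21) = (3, 21)
  bit 1 = 1: acc = (3, 21) + (24, 0) = (3, 8)

3P = (3, 8)


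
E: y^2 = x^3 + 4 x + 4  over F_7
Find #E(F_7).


For each x in F_7, count y with y^2 = x^3 + 4 x + 4 mod 7:
  x = 0: RHS = 4, y in [2, 5]  -> 2 point(s)
  x = 1: RHS = 2, y in [3, 4]  -> 2 point(s)
  x = 3: RHS = 1, y in [1, 6]  -> 2 point(s)
  x = 4: RHS = 0, y in [0]  -> 1 point(s)
  x = 5: RHS = 2, y in [3, 4]  -> 2 point(s)
Affine points: 9. Add the point at infinity: total = 10.

#E(F_7) = 10


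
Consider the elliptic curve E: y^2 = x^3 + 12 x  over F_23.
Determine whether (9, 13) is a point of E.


Check whether y^2 = x^3 + 12 x + 0 (mod 23) for (x, y) = (9, 13).
LHS: y^2 = 13^2 mod 23 = 8
RHS: x^3 + 12 x + 0 = 9^3 + 12*9 + 0 mod 23 = 9
LHS != RHS

No, not on the curve


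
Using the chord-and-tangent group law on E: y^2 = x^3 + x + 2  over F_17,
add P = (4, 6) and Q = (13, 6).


P != Q, so use the chord formula.
s = (y2 - y1) / (x2 - x1) = (0) / (9) mod 17 = 0
x3 = s^2 - x1 - x2 mod 17 = 0^2 - 4 - 13 = 0
y3 = s (x1 - x3) - y1 mod 17 = 0 * (4 - 0) - 6 = 11

P + Q = (0, 11)


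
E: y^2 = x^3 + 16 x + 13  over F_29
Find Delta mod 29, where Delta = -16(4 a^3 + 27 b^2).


4 a^3 + 27 b^2 = 4*16^3 + 27*13^2 = 16384 + 4563 = 20947
Delta = -16 * (20947) = -335152
Delta mod 29 = 1

Delta = 1 (mod 29)


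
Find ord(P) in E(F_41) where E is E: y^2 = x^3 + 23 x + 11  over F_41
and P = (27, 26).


Compute successive multiples of P until we hit O:
  1P = (27, 26)
  2P = (20, 5)
  3P = (3, 5)
  4P = (6, 18)
  5P = (18, 36)
  6P = (19, 38)
  7P = (28, 37)
  8P = (25, 37)
  ... (continuing to 40P)
  40P = O

ord(P) = 40


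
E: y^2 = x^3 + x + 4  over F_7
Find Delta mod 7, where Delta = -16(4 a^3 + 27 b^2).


4 a^3 + 27 b^2 = 4*1^3 + 27*4^2 = 4 + 432 = 436
Delta = -16 * (436) = -6976
Delta mod 7 = 3

Delta = 3 (mod 7)


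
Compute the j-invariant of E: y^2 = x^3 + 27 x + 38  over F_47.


Delta = -16(4 a^3 + 27 b^2) mod 47 = 5
-1728 * (4 a)^3 = -1728 * (4*27)^3 mod 47 = 10
j = 10 * 5^(-1) mod 47 = 2

j = 2 (mod 47)


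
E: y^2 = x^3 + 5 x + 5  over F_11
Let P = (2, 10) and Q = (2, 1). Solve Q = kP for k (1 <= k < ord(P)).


Enumerate multiples of P until we hit Q = (2, 1):
  1P = (2, 10)
  2P = (5, 10)
  3P = (4, 1)
  4P = (6, 8)
  5P = (6, 3)
  6P = (4, 10)
  7P = (5, 1)
  8P = (2, 1)
Match found at i = 8.

k = 8


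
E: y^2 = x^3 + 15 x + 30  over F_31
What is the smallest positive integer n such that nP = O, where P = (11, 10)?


Compute successive multiples of P until we hit O:
  1P = (11, 10)
  2P = (28, 19)
  3P = (28, 12)
  4P = (11, 21)
  5P = O

ord(P) = 5


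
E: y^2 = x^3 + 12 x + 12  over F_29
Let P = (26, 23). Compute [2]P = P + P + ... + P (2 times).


k = 2 = 10_2 (binary, LSB first: 01)
Double-and-add from P = (26, 23):
  bit 0 = 0: acc unchanged = O
  bit 1 = 1: acc = O + (22, 22) = (22, 22)

2P = (22, 22)


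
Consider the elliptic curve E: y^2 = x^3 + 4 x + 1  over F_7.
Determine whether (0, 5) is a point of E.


Check whether y^2 = x^3 + 4 x + 1 (mod 7) for (x, y) = (0, 5).
LHS: y^2 = 5^2 mod 7 = 4
RHS: x^3 + 4 x + 1 = 0^3 + 4*0 + 1 mod 7 = 1
LHS != RHS

No, not on the curve


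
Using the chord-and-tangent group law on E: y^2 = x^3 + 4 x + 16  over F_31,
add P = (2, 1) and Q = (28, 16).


P != Q, so use the chord formula.
s = (y2 - y1) / (x2 - x1) = (15) / (26) mod 31 = 28
x3 = s^2 - x1 - x2 mod 31 = 28^2 - 2 - 28 = 10
y3 = s (x1 - x3) - y1 mod 31 = 28 * (2 - 10) - 1 = 23

P + Q = (10, 23)


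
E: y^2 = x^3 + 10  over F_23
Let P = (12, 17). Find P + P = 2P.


Doubling: s = (3 x1^2 + a) / (2 y1)
s = (3*12^2 + 0) / (2*17) mod 23 = 10
x3 = s^2 - 2 x1 mod 23 = 10^2 - 2*12 = 7
y3 = s (x1 - x3) - y1 mod 23 = 10 * (12 - 7) - 17 = 10

2P = (7, 10)


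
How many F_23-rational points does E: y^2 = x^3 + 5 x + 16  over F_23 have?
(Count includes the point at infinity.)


For each x in F_23, count y with y^2 = x^3 + 5 x + 16 mod 23:
  x = 0: RHS = 16, y in [4, 19]  -> 2 point(s)
  x = 3: RHS = 12, y in [9, 14]  -> 2 point(s)
  x = 4: RHS = 8, y in [10, 13]  -> 2 point(s)
  x = 6: RHS = 9, y in [3, 20]  -> 2 point(s)
  x = 7: RHS = 3, y in [7, 16]  -> 2 point(s)
  x = 8: RHS = 16, y in [4, 19]  -> 2 point(s)
  x = 9: RHS = 8, y in [10, 13]  -> 2 point(s)
  x = 10: RHS = 8, y in [10, 13]  -> 2 point(s)
  x = 13: RHS = 1, y in [1, 22]  -> 2 point(s)
  x = 14: RHS = 1, y in [1, 22]  -> 2 point(s)
  x = 15: RHS = 16, y in [4, 19]  -> 2 point(s)
  x = 16: RHS = 6, y in [11, 12]  -> 2 point(s)
  x = 17: RHS = 0, y in [0]  -> 1 point(s)
  x = 18: RHS = 4, y in [2, 21]  -> 2 point(s)
  x = 19: RHS = 1, y in [1, 22]  -> 2 point(s)
Affine points: 29. Add the point at infinity: total = 30.

#E(F_23) = 30


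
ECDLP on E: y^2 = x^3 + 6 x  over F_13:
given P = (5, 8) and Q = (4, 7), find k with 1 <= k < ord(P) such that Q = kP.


Enumerate multiples of P until we hit Q = (4, 7):
  1P = (5, 8)
  2P = (4, 6)
  3P = (8, 12)
  4P = (9, 4)
  5P = (0, 0)
  6P = (9, 9)
  7P = (8, 1)
  8P = (4, 7)
Match found at i = 8.

k = 8


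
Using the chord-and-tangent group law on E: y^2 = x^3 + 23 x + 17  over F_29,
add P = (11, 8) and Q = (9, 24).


P != Q, so use the chord formula.
s = (y2 - y1) / (x2 - x1) = (16) / (27) mod 29 = 21
x3 = s^2 - x1 - x2 mod 29 = 21^2 - 11 - 9 = 15
y3 = s (x1 - x3) - y1 mod 29 = 21 * (11 - 15) - 8 = 24

P + Q = (15, 24)


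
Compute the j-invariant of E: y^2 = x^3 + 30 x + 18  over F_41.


Delta = -16(4 a^3 + 27 b^2) mod 41 = 33
-1728 * (4 a)^3 = -1728 * (4*30)^3 mod 41 = 39
j = 39 * 33^(-1) mod 41 = 31

j = 31 (mod 41)


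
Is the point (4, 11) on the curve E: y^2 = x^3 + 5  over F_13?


Check whether y^2 = x^3 + 0 x + 5 (mod 13) for (x, y) = (4, 11).
LHS: y^2 = 11^2 mod 13 = 4
RHS: x^3 + 0 x + 5 = 4^3 + 0*4 + 5 mod 13 = 4
LHS = RHS

Yes, on the curve


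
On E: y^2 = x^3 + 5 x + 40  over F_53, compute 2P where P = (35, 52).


Doubling: s = (3 x1^2 + a) / (2 y1)
s = (3*35^2 + 5) / (2*52) mod 53 = 15
x3 = s^2 - 2 x1 mod 53 = 15^2 - 2*35 = 49
y3 = s (x1 - x3) - y1 mod 53 = 15 * (35 - 49) - 52 = 3

2P = (49, 3)


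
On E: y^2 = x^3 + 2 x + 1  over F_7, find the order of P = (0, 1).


Compute successive multiples of P until we hit O:
  1P = (0, 1)
  2P = (1, 5)
  3P = (1, 2)
  4P = (0, 6)
  5P = O

ord(P) = 5


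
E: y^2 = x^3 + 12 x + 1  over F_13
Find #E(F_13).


For each x in F_13, count y with y^2 = x^3 + 12 x + 1 mod 13:
  x = 0: RHS = 1, y in [1, 12]  -> 2 point(s)
  x = 1: RHS = 1, y in [1, 12]  -> 2 point(s)
  x = 3: RHS = 12, y in [5, 8]  -> 2 point(s)
  x = 4: RHS = 9, y in [3, 10]  -> 2 point(s)
  x = 5: RHS = 4, y in [2, 11]  -> 2 point(s)
  x = 6: RHS = 3, y in [4, 9]  -> 2 point(s)
  x = 7: RHS = 12, y in [5, 8]  -> 2 point(s)
  x = 10: RHS = 3, y in [4, 9]  -> 2 point(s)
  x = 12: RHS = 1, y in [1, 12]  -> 2 point(s)
Affine points: 18. Add the point at infinity: total = 19.

#E(F_13) = 19


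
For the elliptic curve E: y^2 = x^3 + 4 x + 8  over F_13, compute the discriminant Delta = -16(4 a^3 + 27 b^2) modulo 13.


4 a^3 + 27 b^2 = 4*4^3 + 27*8^2 = 256 + 1728 = 1984
Delta = -16 * (1984) = -31744
Delta mod 13 = 2

Delta = 2 (mod 13)


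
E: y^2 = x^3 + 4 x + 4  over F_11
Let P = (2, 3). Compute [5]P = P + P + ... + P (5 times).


k = 5 = 101_2 (binary, LSB first: 101)
Double-and-add from P = (2, 3):
  bit 0 = 1: acc = O + (2, 3) = (2, 3)
  bit 1 = 0: acc unchanged = (2, 3)
  bit 2 = 1: acc = (2, 3) + (0, 9) = (7, 1)

5P = (7, 1)


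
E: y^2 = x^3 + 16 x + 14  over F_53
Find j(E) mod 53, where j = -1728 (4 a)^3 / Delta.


Delta = -16(4 a^3 + 27 b^2) mod 53 = 16
-1728 * (4 a)^3 = -1728 * (4*16)^3 mod 53 = 20
j = 20 * 16^(-1) mod 53 = 41

j = 41 (mod 53)


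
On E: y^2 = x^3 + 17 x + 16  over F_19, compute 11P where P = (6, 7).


k = 11 = 1011_2 (binary, LSB first: 1101)
Double-and-add from P = (6, 7):
  bit 0 = 1: acc = O + (6, 7) = (6, 7)
  bit 1 = 1: acc = (6, 7) + (5, 6) = (9, 9)
  bit 2 = 0: acc unchanged = (9, 9)
  bit 3 = 1: acc = (9, 9) + (0, 4) = (15, 13)

11P = (15, 13)


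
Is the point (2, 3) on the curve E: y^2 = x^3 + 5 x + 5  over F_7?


Check whether y^2 = x^3 + 5 x + 5 (mod 7) for (x, y) = (2, 3).
LHS: y^2 = 3^2 mod 7 = 2
RHS: x^3 + 5 x + 5 = 2^3 + 5*2 + 5 mod 7 = 2
LHS = RHS

Yes, on the curve


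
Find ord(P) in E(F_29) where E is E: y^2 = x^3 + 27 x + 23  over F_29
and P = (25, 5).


Compute successive multiples of P until we hit O:
  1P = (25, 5)
  2P = (28, 16)
  3P = (12, 4)
  4P = (15, 27)
  5P = (24, 16)
  6P = (14, 19)
  7P = (6, 13)
  8P = (23, 14)
  ... (continuing to 17P)
  17P = O

ord(P) = 17


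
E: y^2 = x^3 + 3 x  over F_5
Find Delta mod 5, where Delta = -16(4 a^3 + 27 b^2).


4 a^3 + 27 b^2 = 4*3^3 + 27*0^2 = 108 + 0 = 108
Delta = -16 * (108) = -1728
Delta mod 5 = 2

Delta = 2 (mod 5)


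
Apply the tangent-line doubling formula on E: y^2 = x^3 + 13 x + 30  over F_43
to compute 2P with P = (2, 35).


Doubling: s = (3 x1^2 + a) / (2 y1)
s = (3*2^2 + 13) / (2*35) mod 43 = 28
x3 = s^2 - 2 x1 mod 43 = 28^2 - 2*2 = 6
y3 = s (x1 - x3) - y1 mod 43 = 28 * (2 - 6) - 35 = 25

2P = (6, 25)


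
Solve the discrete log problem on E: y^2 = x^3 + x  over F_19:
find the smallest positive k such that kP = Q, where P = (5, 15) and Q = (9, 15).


Enumerate multiples of P until we hit Q = (9, 15):
  1P = (5, 15)
  2P = (9, 4)
  3P = (9, 15)
Match found at i = 3.

k = 3


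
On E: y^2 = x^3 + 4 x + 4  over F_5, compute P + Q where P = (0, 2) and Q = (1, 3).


P != Q, so use the chord formula.
s = (y2 - y1) / (x2 - x1) = (1) / (1) mod 5 = 1
x3 = s^2 - x1 - x2 mod 5 = 1^2 - 0 - 1 = 0
y3 = s (x1 - x3) - y1 mod 5 = 1 * (0 - 0) - 2 = 3

P + Q = (0, 3)


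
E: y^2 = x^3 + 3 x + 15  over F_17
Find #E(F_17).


For each x in F_17, count y with y^2 = x^3 + 3 x + 15 mod 17:
  x = 0: RHS = 15, y in [7, 10]  -> 2 point(s)
  x = 1: RHS = 2, y in [6, 11]  -> 2 point(s)
  x = 3: RHS = 0, y in [0]  -> 1 point(s)
  x = 5: RHS = 2, y in [6, 11]  -> 2 point(s)
  x = 10: RHS = 8, y in [5, 12]  -> 2 point(s)
  x = 11: RHS = 2, y in [6, 11]  -> 2 point(s)
  x = 14: RHS = 13, y in [8, 9]  -> 2 point(s)
  x = 15: RHS = 1, y in [1, 16]  -> 2 point(s)
Affine points: 15. Add the point at infinity: total = 16.

#E(F_17) = 16


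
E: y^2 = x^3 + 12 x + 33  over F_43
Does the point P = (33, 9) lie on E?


Check whether y^2 = x^3 + 12 x + 33 (mod 43) for (x, y) = (33, 9).
LHS: y^2 = 9^2 mod 43 = 38
RHS: x^3 + 12 x + 33 = 33^3 + 12*33 + 33 mod 43 = 31
LHS != RHS

No, not on the curve


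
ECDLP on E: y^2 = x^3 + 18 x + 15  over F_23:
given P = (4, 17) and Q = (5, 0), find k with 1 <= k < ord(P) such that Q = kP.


Enumerate multiples of P until we hit Q = (5, 0):
  1P = (4, 17)
  2P = (5, 0)
Match found at i = 2.

k = 2


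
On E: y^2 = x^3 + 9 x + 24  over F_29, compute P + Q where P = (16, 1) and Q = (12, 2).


P != Q, so use the chord formula.
s = (y2 - y1) / (x2 - x1) = (1) / (25) mod 29 = 7
x3 = s^2 - x1 - x2 mod 29 = 7^2 - 16 - 12 = 21
y3 = s (x1 - x3) - y1 mod 29 = 7 * (16 - 21) - 1 = 22

P + Q = (21, 22)


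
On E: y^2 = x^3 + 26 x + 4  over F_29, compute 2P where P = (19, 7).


Doubling: s = (3 x1^2 + a) / (2 y1)
s = (3*19^2 + 26) / (2*7) mod 29 = 15
x3 = s^2 - 2 x1 mod 29 = 15^2 - 2*19 = 13
y3 = s (x1 - x3) - y1 mod 29 = 15 * (19 - 13) - 7 = 25

2P = (13, 25)


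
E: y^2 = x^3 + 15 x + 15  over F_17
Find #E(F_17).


For each x in F_17, count y with y^2 = x^3 + 15 x + 15 mod 17:
  x = 0: RHS = 15, y in [7, 10]  -> 2 point(s)
  x = 2: RHS = 2, y in [6, 11]  -> 2 point(s)
  x = 3: RHS = 2, y in [6, 11]  -> 2 point(s)
  x = 6: RHS = 15, y in [7, 10]  -> 2 point(s)
  x = 7: RHS = 4, y in [2, 15]  -> 2 point(s)
  x = 8: RHS = 1, y in [1, 16]  -> 2 point(s)
  x = 10: RHS = 9, y in [3, 14]  -> 2 point(s)
  x = 11: RHS = 15, y in [7, 10]  -> 2 point(s)
  x = 12: RHS = 2, y in [6, 11]  -> 2 point(s)
  x = 16: RHS = 16, y in [4, 13]  -> 2 point(s)
Affine points: 20. Add the point at infinity: total = 21.

#E(F_17) = 21


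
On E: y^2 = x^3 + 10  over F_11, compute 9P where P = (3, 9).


k = 9 = 1001_2 (binary, LSB first: 1001)
Double-and-add from P = (3, 9):
  bit 0 = 1: acc = O + (3, 9) = (3, 9)
  bit 1 = 0: acc unchanged = (3, 9)
  bit 2 = 0: acc unchanged = (3, 9)
  bit 3 = 1: acc = (3, 9) + (5, 5) = (7, 10)

9P = (7, 10)


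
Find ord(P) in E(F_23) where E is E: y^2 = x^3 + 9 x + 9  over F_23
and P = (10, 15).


Compute successive multiples of P until we hit O:
  1P = (10, 15)
  2P = (21, 12)
  3P = (5, 15)
  4P = (8, 8)
  5P = (0, 20)
  6P = (19, 1)
  7P = (18, 0)
  8P = (19, 22)
  ... (continuing to 14P)
  14P = O

ord(P) = 14


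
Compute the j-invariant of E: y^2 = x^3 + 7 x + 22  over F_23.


Delta = -16(4 a^3 + 27 b^2) mod 23 = 18
-1728 * (4 a)^3 = -1728 * (4*7)^3 mod 23 = 16
j = 16 * 18^(-1) mod 23 = 6

j = 6 (mod 23)


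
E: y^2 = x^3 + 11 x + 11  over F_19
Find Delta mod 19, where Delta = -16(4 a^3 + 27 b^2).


4 a^3 + 27 b^2 = 4*11^3 + 27*11^2 = 5324 + 3267 = 8591
Delta = -16 * (8591) = -137456
Delta mod 19 = 9

Delta = 9 (mod 19)


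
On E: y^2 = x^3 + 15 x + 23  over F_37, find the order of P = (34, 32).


Compute successive multiples of P until we hit O:
  1P = (34, 32)
  2P = (34, 5)
  3P = O

ord(P) = 3


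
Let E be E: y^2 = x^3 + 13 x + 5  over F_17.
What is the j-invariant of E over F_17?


Delta = -16(4 a^3 + 27 b^2) mod 17 = 11
-1728 * (4 a)^3 = -1728 * (4*13)^3 mod 17 = 6
j = 6 * 11^(-1) mod 17 = 16

j = 16 (mod 17)


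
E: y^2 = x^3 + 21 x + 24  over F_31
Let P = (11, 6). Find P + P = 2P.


Doubling: s = (3 x1^2 + a) / (2 y1)
s = (3*11^2 + 21) / (2*6) mod 31 = 1
x3 = s^2 - 2 x1 mod 31 = 1^2 - 2*11 = 10
y3 = s (x1 - x3) - y1 mod 31 = 1 * (11 - 10) - 6 = 26

2P = (10, 26)


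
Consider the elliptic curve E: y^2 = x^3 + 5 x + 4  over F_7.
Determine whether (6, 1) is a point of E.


Check whether y^2 = x^3 + 5 x + 4 (mod 7) for (x, y) = (6, 1).
LHS: y^2 = 1^2 mod 7 = 1
RHS: x^3 + 5 x + 4 = 6^3 + 5*6 + 4 mod 7 = 5
LHS != RHS

No, not on the curve


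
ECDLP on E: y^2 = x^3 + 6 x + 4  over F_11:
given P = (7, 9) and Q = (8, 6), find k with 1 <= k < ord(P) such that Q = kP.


Enumerate multiples of P until we hit Q = (8, 6):
  1P = (7, 9)
  2P = (6, 5)
  3P = (3, 7)
  4P = (4, 9)
  5P = (0, 2)
  6P = (5, 4)
  7P = (8, 5)
  8P = (1, 0)
  9P = (8, 6)
Match found at i = 9.

k = 9


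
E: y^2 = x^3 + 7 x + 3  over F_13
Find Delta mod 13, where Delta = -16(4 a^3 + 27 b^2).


4 a^3 + 27 b^2 = 4*7^3 + 27*3^2 = 1372 + 243 = 1615
Delta = -16 * (1615) = -25840
Delta mod 13 = 4

Delta = 4 (mod 13)


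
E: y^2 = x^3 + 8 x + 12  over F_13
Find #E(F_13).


For each x in F_13, count y with y^2 = x^3 + 8 x + 12 mod 13:
  x = 0: RHS = 12, y in [5, 8]  -> 2 point(s)
  x = 2: RHS = 10, y in [6, 7]  -> 2 point(s)
  x = 4: RHS = 4, y in [2, 11]  -> 2 point(s)
  x = 6: RHS = 3, y in [4, 9]  -> 2 point(s)
  x = 8: RHS = 3, y in [4, 9]  -> 2 point(s)
  x = 10: RHS = 0, y in [0]  -> 1 point(s)
  x = 11: RHS = 1, y in [1, 12]  -> 2 point(s)
  x = 12: RHS = 3, y in [4, 9]  -> 2 point(s)
Affine points: 15. Add the point at infinity: total = 16.

#E(F_13) = 16


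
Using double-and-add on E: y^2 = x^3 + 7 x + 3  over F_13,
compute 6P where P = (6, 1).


k = 6 = 110_2 (binary, LSB first: 011)
Double-and-add from P = (6, 1):
  bit 0 = 0: acc unchanged = O
  bit 1 = 1: acc = O + (2, 8) = (2, 8)
  bit 2 = 1: acc = (2, 8) + (0, 9) = (8, 8)

6P = (8, 8)


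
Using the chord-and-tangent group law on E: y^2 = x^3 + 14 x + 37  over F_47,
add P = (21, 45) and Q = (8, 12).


P != Q, so use the chord formula.
s = (y2 - y1) / (x2 - x1) = (14) / (34) mod 47 = 17
x3 = s^2 - x1 - x2 mod 47 = 17^2 - 21 - 8 = 25
y3 = s (x1 - x3) - y1 mod 47 = 17 * (21 - 25) - 45 = 28

P + Q = (25, 28)


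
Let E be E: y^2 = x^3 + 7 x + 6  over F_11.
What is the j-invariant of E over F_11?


Delta = -16(4 a^3 + 27 b^2) mod 11 = 6
-1728 * (4 a)^3 = -1728 * (4*7)^3 mod 11 = 4
j = 4 * 6^(-1) mod 11 = 8

j = 8 (mod 11)


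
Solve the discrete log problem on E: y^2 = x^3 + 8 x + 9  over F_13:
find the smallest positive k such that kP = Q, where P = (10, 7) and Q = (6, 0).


Enumerate multiples of P until we hit Q = (6, 0):
  1P = (10, 7)
  2P = (9, 2)
  3P = (6, 0)
Match found at i = 3.

k = 3


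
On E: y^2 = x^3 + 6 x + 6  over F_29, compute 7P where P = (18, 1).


k = 7 = 111_2 (binary, LSB first: 111)
Double-and-add from P = (18, 1):
  bit 0 = 1: acc = O + (18, 1) = (18, 1)
  bit 1 = 1: acc = (18, 1) + (9, 21) = (3, 14)
  bit 2 = 1: acc = (3, 14) + (17, 2) = (5, 25)

7P = (5, 25)


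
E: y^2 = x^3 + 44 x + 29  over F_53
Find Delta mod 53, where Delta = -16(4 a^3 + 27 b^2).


4 a^3 + 27 b^2 = 4*44^3 + 27*29^2 = 340736 + 22707 = 363443
Delta = -16 * (363443) = -5815088
Delta mod 53 = 19

Delta = 19 (mod 53)


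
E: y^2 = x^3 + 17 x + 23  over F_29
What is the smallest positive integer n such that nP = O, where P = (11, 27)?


Compute successive multiples of P until we hit O:
  1P = (11, 27)
  2P = (13, 18)
  3P = (18, 19)
  4P = (9, 8)
  5P = (5, 1)
  6P = (6, 14)
  7P = (6, 15)
  8P = (5, 28)
  ... (continuing to 13P)
  13P = O

ord(P) = 13


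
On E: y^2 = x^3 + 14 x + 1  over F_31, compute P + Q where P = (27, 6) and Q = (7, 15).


P != Q, so use the chord formula.
s = (y2 - y1) / (x2 - x1) = (9) / (11) mod 31 = 29
x3 = s^2 - x1 - x2 mod 31 = 29^2 - 27 - 7 = 1
y3 = s (x1 - x3) - y1 mod 31 = 29 * (27 - 1) - 6 = 4

P + Q = (1, 4)


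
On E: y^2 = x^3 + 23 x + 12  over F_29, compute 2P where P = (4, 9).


Doubling: s = (3 x1^2 + a) / (2 y1)
s = (3*4^2 + 23) / (2*9) mod 29 = 12
x3 = s^2 - 2 x1 mod 29 = 12^2 - 2*4 = 20
y3 = s (x1 - x3) - y1 mod 29 = 12 * (4 - 20) - 9 = 2

2P = (20, 2)


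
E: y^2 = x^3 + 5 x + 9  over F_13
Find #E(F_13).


For each x in F_13, count y with y^2 = x^3 + 5 x + 9 mod 13:
  x = 0: RHS = 9, y in [3, 10]  -> 2 point(s)
  x = 2: RHS = 1, y in [1, 12]  -> 2 point(s)
  x = 3: RHS = 12, y in [5, 8]  -> 2 point(s)
  x = 5: RHS = 3, y in [4, 9]  -> 2 point(s)
  x = 7: RHS = 10, y in [6, 7]  -> 2 point(s)
  x = 9: RHS = 3, y in [4, 9]  -> 2 point(s)
  x = 11: RHS = 4, y in [2, 11]  -> 2 point(s)
  x = 12: RHS = 3, y in [4, 9]  -> 2 point(s)
Affine points: 16. Add the point at infinity: total = 17.

#E(F_13) = 17


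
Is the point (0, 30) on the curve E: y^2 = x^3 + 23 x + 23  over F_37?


Check whether y^2 = x^3 + 23 x + 23 (mod 37) for (x, y) = (0, 30).
LHS: y^2 = 30^2 mod 37 = 12
RHS: x^3 + 23 x + 23 = 0^3 + 23*0 + 23 mod 37 = 23
LHS != RHS

No, not on the curve


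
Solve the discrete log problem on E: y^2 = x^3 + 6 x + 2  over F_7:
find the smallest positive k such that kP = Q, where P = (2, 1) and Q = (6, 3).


Enumerate multiples of P until we hit Q = (6, 3):
  1P = (2, 1)
  2P = (0, 3)
  3P = (6, 3)
Match found at i = 3.

k = 3


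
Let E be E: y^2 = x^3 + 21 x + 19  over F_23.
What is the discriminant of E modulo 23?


4 a^3 + 27 b^2 = 4*21^3 + 27*19^2 = 37044 + 9747 = 46791
Delta = -16 * (46791) = -748656
Delta mod 23 = 17

Delta = 17 (mod 23)


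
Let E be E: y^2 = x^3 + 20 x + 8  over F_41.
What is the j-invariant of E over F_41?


Delta = -16(4 a^3 + 27 b^2) mod 41 = 35
-1728 * (4 a)^3 = -1728 * (4*20)^3 mod 41 = 7
j = 7 * 35^(-1) mod 41 = 33

j = 33 (mod 41)


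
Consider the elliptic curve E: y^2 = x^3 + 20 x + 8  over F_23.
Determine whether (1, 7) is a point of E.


Check whether y^2 = x^3 + 20 x + 8 (mod 23) for (x, y) = (1, 7).
LHS: y^2 = 7^2 mod 23 = 3
RHS: x^3 + 20 x + 8 = 1^3 + 20*1 + 8 mod 23 = 6
LHS != RHS

No, not on the curve


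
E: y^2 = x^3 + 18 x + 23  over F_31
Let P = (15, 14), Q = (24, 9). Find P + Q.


P != Q, so use the chord formula.
s = (y2 - y1) / (x2 - x1) = (26) / (9) mod 31 = 27
x3 = s^2 - x1 - x2 mod 31 = 27^2 - 15 - 24 = 8
y3 = s (x1 - x3) - y1 mod 31 = 27 * (15 - 8) - 14 = 20

P + Q = (8, 20)


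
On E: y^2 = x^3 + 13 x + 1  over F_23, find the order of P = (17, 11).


Compute successive multiples of P until we hit O:
  1P = (17, 11)
  2P = (2, 14)
  3P = (16, 21)
  4P = (21, 6)
  5P = (11, 16)
  6P = (4, 5)
  7P = (18, 8)
  8P = (20, 21)
  ... (continuing to 26P)
  26P = O

ord(P) = 26


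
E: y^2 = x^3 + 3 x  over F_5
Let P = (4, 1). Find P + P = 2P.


Doubling: s = (3 x1^2 + a) / (2 y1)
s = (3*4^2 + 3) / (2*1) mod 5 = 3
x3 = s^2 - 2 x1 mod 5 = 3^2 - 2*4 = 1
y3 = s (x1 - x3) - y1 mod 5 = 3 * (4 - 1) - 1 = 3

2P = (1, 3)


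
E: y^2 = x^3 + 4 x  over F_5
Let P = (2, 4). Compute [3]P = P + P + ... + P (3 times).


k = 3 = 11_2 (binary, LSB first: 11)
Double-and-add from P = (2, 4):
  bit 0 = 1: acc = O + (2, 4) = (2, 4)
  bit 1 = 1: acc = (2, 4) + (0, 0) = (2, 1)

3P = (2, 1)


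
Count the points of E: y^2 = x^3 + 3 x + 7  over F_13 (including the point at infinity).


For each x in F_13, count y with y^2 = x^3 + 3 x + 7 mod 13:
  x = 3: RHS = 4, y in [2, 11]  -> 2 point(s)
  x = 5: RHS = 4, y in [2, 11]  -> 2 point(s)
  x = 8: RHS = 10, y in [6, 7]  -> 2 point(s)
  x = 9: RHS = 9, y in [3, 10]  -> 2 point(s)
  x = 10: RHS = 10, y in [6, 7]  -> 2 point(s)
  x = 12: RHS = 3, y in [4, 9]  -> 2 point(s)
Affine points: 12. Add the point at infinity: total = 13.

#E(F_13) = 13


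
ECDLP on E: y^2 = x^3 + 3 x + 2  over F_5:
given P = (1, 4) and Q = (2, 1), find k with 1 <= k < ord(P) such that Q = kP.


Enumerate multiples of P until we hit Q = (2, 1):
  1P = (1, 4)
  2P = (2, 4)
  3P = (2, 1)
Match found at i = 3.

k = 3


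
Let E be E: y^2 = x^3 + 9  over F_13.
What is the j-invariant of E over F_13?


Delta = -16(4 a^3 + 27 b^2) mod 13 = 4
-1728 * (4 a)^3 = -1728 * (4*0)^3 mod 13 = 0
j = 0 * 4^(-1) mod 13 = 0

j = 0 (mod 13)


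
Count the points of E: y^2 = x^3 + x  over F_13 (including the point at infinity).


For each x in F_13, count y with y^2 = x^3 + 1 x + 0 mod 13:
  x = 0: RHS = 0, y in [0]  -> 1 point(s)
  x = 2: RHS = 10, y in [6, 7]  -> 2 point(s)
  x = 3: RHS = 4, y in [2, 11]  -> 2 point(s)
  x = 4: RHS = 3, y in [4, 9]  -> 2 point(s)
  x = 5: RHS = 0, y in [0]  -> 1 point(s)
  x = 6: RHS = 1, y in [1, 12]  -> 2 point(s)
  x = 7: RHS = 12, y in [5, 8]  -> 2 point(s)
  x = 8: RHS = 0, y in [0]  -> 1 point(s)
  x = 9: RHS = 10, y in [6, 7]  -> 2 point(s)
  x = 10: RHS = 9, y in [3, 10]  -> 2 point(s)
  x = 11: RHS = 3, y in [4, 9]  -> 2 point(s)
Affine points: 19. Add the point at infinity: total = 20.

#E(F_13) = 20


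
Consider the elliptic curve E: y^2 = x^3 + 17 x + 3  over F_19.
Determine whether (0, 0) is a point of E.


Check whether y^2 = x^3 + 17 x + 3 (mod 19) for (x, y) = (0, 0).
LHS: y^2 = 0^2 mod 19 = 0
RHS: x^3 + 17 x + 3 = 0^3 + 17*0 + 3 mod 19 = 3
LHS != RHS

No, not on the curve


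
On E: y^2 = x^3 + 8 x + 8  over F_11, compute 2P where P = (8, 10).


Doubling: s = (3 x1^2 + a) / (2 y1)
s = (3*8^2 + 8) / (2*10) mod 11 = 10
x3 = s^2 - 2 x1 mod 11 = 10^2 - 2*8 = 7
y3 = s (x1 - x3) - y1 mod 11 = 10 * (8 - 7) - 10 = 0

2P = (7, 0)


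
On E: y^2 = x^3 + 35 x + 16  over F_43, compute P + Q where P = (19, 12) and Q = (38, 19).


P != Q, so use the chord formula.
s = (y2 - y1) / (x2 - x1) = (7) / (19) mod 43 = 23
x3 = s^2 - x1 - x2 mod 43 = 23^2 - 19 - 38 = 42
y3 = s (x1 - x3) - y1 mod 43 = 23 * (19 - 42) - 12 = 18

P + Q = (42, 18)


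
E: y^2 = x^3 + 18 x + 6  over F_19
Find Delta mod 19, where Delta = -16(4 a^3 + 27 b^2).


4 a^3 + 27 b^2 = 4*18^3 + 27*6^2 = 23328 + 972 = 24300
Delta = -16 * (24300) = -388800
Delta mod 19 = 16

Delta = 16 (mod 19)


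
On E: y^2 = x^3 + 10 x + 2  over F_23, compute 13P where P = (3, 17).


k = 13 = 1101_2 (binary, LSB first: 1011)
Double-and-add from P = (3, 17):
  bit 0 = 1: acc = O + (3, 17) = (3, 17)
  bit 1 = 0: acc unchanged = (3, 17)
  bit 2 = 1: acc = (3, 17) + (9, 19) = (6, 5)
  bit 3 = 1: acc = (6, 5) + (5, 4) = (13, 11)

13P = (13, 11)


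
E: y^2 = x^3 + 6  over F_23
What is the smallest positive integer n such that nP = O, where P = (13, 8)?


Compute successive multiples of P until we hit O:
  1P = (13, 8)
  2P = (5, 4)
  3P = (11, 16)
  4P = (15, 0)
  5P = (11, 7)
  6P = (5, 19)
  7P = (13, 15)
  8P = O

ord(P) = 8


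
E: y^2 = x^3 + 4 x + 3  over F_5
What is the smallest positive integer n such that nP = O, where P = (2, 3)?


Compute successive multiples of P until we hit O:
  1P = (2, 3)
  2P = (2, 2)
  3P = O

ord(P) = 3


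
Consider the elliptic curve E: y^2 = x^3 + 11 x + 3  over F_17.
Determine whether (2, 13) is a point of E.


Check whether y^2 = x^3 + 11 x + 3 (mod 17) for (x, y) = (2, 13).
LHS: y^2 = 13^2 mod 17 = 16
RHS: x^3 + 11 x + 3 = 2^3 + 11*2 + 3 mod 17 = 16
LHS = RHS

Yes, on the curve


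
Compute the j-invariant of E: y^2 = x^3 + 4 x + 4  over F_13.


Delta = -16(4 a^3 + 27 b^2) mod 13 = 3
-1728 * (4 a)^3 = -1728 * (4*4)^3 mod 13 = 1
j = 1 * 3^(-1) mod 13 = 9

j = 9 (mod 13)


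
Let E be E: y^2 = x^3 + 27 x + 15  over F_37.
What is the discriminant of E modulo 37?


4 a^3 + 27 b^2 = 4*27^3 + 27*15^2 = 78732 + 6075 = 84807
Delta = -16 * (84807) = -1356912
Delta mod 37 = 26

Delta = 26 (mod 37)
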